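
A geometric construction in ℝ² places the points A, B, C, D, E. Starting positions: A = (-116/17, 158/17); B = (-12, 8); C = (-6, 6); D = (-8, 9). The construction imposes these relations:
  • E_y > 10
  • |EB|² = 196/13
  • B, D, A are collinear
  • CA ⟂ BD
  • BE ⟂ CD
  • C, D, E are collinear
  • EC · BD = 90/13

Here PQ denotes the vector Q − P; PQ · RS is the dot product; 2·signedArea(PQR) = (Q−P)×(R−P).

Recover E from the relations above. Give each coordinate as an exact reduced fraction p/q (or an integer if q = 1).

E = (-114/13, 132/13)

1. E_x = -114/13  [C, D, E are collinear ∩ BE ⟂ CD]
2. E_y = 132/13  [C, D, E are collinear ∩ BE ⟂ CD]
   → E = (-114/13, 132/13)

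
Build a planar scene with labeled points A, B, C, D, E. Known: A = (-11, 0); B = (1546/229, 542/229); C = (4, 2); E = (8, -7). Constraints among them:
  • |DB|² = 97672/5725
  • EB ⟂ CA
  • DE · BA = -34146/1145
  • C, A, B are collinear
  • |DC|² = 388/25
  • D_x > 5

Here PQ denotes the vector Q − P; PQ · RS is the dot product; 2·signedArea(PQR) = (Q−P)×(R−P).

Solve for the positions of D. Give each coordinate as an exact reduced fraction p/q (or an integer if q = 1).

D = (28/5, -8/5)

1. D_x = 28/5  [line 4065/229·x + 542/229·y + -109484/1145 = 0 ∩ |DB|² = 97672/5725]
2. D_y = -8/5  [line 4065/229·x + 542/229·y + -109484/1145 = 0 ∩ |DB|² = 97672/5725]
   → D = (28/5, -8/5)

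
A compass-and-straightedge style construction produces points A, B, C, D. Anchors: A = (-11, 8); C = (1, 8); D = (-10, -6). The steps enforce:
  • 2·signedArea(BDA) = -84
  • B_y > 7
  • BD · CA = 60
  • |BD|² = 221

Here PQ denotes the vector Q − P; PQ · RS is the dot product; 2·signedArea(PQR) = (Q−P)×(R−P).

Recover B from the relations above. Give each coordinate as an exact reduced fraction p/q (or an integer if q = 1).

1. B_x = -5  [BD · CA = 60 ∩ 2·signedArea(BDA) = -84]
2. B_y = 8  [BD · CA = 60 ∩ 2·signedArea(BDA) = -84]
   → B = (-5, 8)

B = (-5, 8)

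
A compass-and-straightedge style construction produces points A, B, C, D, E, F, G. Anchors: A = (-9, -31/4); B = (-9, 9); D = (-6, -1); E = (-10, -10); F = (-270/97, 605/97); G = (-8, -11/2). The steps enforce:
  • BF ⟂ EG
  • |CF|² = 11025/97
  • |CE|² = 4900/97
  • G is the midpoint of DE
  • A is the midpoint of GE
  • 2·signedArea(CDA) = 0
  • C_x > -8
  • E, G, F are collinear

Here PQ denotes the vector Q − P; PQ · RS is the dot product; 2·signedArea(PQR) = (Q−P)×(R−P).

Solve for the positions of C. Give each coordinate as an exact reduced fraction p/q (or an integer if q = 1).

C = (-690/97, -340/97)

1. C_x = -690/97  [line 27/4·x + -3·y + 75/2 = 0 ∩ |CE|² = 4900/97]
2. C_y = -340/97  [line 27/4·x + -3·y + 75/2 = 0 ∩ |CE|² = 4900/97]
   → C = (-690/97, -340/97)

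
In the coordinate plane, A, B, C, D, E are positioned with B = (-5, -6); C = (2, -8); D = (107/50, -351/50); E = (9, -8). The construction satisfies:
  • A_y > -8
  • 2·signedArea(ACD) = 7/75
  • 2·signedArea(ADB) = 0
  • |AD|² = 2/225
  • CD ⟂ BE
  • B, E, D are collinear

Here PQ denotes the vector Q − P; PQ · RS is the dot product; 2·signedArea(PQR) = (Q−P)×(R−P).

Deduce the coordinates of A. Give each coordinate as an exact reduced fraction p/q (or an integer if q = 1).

A = (307/150, -1051/150)

1. A_x = 307/150  [2·signedArea(ADB) = 0 ∩ 2·signedArea(ACD) = 7/75]
2. A_y = -1051/150  [2·signedArea(ADB) = 0 ∩ 2·signedArea(ACD) = 7/75]
   → A = (307/150, -1051/150)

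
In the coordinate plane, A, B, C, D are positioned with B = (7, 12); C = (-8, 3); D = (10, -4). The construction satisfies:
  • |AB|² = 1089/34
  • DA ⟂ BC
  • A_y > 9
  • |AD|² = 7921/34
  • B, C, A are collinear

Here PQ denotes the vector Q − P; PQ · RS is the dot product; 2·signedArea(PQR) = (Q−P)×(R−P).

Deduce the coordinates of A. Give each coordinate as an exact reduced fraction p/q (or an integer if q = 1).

A = (73/34, 309/34)

1. A_x = 73/34  [B, C, A are collinear ∩ DA ⟂ BC]
2. A_y = 309/34  [B, C, A are collinear ∩ DA ⟂ BC]
   → A = (73/34, 309/34)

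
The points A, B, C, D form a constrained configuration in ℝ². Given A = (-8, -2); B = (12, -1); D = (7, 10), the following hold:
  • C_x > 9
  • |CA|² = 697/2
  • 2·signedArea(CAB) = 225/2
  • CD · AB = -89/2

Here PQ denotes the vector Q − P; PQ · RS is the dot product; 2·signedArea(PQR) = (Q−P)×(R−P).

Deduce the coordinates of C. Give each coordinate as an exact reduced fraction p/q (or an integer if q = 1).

1. C_x = 19/2  [CD · AB = -89/2 ∩ 2·signedArea(CAB) = 225/2]
2. C_y = 9/2  [CD · AB = -89/2 ∩ 2·signedArea(CAB) = 225/2]
   → C = (19/2, 9/2)

C = (19/2, 9/2)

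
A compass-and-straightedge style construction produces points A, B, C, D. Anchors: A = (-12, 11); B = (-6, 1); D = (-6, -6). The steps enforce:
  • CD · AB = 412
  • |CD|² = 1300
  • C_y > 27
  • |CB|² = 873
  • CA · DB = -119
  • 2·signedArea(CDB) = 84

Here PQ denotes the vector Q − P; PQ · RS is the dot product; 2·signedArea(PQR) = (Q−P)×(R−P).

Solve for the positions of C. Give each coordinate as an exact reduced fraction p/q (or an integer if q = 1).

1. C_x = -18  [CD · AB = 412 ∩ CA · DB = -119]
2. C_y = 28  [CD · AB = 412 ∩ CA · DB = -119]
   → C = (-18, 28)

C = (-18, 28)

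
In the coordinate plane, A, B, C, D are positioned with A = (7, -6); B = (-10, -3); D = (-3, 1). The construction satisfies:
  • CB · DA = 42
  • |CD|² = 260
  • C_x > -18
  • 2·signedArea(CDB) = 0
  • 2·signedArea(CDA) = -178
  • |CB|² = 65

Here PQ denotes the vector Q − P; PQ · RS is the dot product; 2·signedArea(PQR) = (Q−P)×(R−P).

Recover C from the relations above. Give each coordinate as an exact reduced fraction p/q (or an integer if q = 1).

1. C_x = -17  [2·signedArea(CDB) = 0 ∩ 2·signedArea(CDA) = -178]
2. C_y = -7  [2·signedArea(CDB) = 0 ∩ 2·signedArea(CDA) = -178]
   → C = (-17, -7)

C = (-17, -7)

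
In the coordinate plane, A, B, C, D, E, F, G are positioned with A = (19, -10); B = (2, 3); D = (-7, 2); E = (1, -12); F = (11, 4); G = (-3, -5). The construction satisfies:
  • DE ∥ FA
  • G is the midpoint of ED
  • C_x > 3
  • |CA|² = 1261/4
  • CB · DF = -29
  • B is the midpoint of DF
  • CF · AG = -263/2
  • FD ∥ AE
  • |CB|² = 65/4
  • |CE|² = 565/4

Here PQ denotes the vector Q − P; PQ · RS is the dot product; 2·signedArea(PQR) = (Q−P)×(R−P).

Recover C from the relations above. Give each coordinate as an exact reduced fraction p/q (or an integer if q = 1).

C = (4, -1/2)

1. C_x = 4  [CF · AG = -263/2 ∩ CB · DF = -29]
2. C_y = -1/2  [CF · AG = -263/2 ∩ CB · DF = -29]
   → C = (4, -1/2)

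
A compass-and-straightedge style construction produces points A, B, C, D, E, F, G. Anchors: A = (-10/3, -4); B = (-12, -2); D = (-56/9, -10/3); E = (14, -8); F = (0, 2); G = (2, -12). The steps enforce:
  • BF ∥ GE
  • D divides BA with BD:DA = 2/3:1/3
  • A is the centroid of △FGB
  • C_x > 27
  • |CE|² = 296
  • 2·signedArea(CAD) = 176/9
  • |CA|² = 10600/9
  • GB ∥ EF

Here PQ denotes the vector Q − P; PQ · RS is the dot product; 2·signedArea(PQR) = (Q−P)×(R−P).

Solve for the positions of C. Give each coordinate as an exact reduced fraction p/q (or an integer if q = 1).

1. C_x = 28  [line -2/3·x + -26/9·y + -100/3 = 0 ∩ |CE|² = 296]
2. C_y = -18  [line -2/3·x + -26/9·y + -100/3 = 0 ∩ |CE|² = 296]
   → C = (28, -18)

C = (28, -18)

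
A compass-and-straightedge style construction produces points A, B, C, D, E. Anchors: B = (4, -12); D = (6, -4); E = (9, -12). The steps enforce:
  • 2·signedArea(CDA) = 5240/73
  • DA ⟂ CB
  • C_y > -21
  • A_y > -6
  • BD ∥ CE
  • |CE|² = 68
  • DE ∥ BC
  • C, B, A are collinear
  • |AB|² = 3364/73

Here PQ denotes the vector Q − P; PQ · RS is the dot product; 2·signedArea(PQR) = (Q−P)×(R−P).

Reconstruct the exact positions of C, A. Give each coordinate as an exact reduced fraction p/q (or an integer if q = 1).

1. C_x = 7  [BD ∥ CE ∩ DE ∥ BC]
2. C_y = -20  [BD ∥ CE ∩ DE ∥ BC]
   → C = (7, -20)
3. A_x = 118/73  [C, B, A are collinear ∩ DA ⟂ CB]
4. A_y = -412/73  [C, B, A are collinear ∩ DA ⟂ CB]
   → A = (118/73, -412/73)

A = (118/73, -412/73)
C = (7, -20)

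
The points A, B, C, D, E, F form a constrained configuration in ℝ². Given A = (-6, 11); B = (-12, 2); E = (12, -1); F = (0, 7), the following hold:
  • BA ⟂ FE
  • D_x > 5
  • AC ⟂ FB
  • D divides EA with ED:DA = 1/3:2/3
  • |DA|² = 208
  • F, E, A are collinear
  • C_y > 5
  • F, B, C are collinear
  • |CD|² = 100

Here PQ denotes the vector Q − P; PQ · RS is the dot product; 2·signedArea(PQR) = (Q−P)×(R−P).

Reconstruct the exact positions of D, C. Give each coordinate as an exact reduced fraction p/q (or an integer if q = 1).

1. D_x = 6  [D divides EA with ED:DA = 1/3:2/3]
2. D_y = 3  [D divides EA with ED:DA = 1/3:2/3]
   → D = (6, 3)
3. C_x = -48/13  [F, B, C are collinear ∩ AC ⟂ FB]
4. C_y = 71/13  [F, B, C are collinear ∩ AC ⟂ FB]
   → C = (-48/13, 71/13)

C = (-48/13, 71/13)
D = (6, 3)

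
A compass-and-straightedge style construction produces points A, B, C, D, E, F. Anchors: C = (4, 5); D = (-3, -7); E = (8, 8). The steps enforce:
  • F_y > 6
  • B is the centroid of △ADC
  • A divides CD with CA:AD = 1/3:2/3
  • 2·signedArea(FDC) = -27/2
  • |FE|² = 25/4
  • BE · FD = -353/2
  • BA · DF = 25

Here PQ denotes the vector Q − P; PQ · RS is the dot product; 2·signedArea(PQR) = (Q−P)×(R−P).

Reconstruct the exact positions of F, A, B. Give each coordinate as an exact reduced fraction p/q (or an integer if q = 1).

A = (5/3, 1)
B = (8/9, -1/3)
F = (6, 13/2)

1. A_x = 5/3  [A divides CD with CA:AD = 1/3:2/3]
2. A_y = 1  [A divides CD with CA:AD = 1/3:2/3]
   → A = (5/3, 1)
3. B_x = 8/9  [B is the centroid of △ADC]
4. B_y = -1/3  [B is the centroid of △ADC]
   → B = (8/9, -1/3)
5. F_x = 6  [2·signedArea(FDC) = -27/2 ∩ BA · DF = 25]
6. F_y = 13/2  [2·signedArea(FDC) = -27/2 ∩ BA · DF = 25]
   → F = (6, 13/2)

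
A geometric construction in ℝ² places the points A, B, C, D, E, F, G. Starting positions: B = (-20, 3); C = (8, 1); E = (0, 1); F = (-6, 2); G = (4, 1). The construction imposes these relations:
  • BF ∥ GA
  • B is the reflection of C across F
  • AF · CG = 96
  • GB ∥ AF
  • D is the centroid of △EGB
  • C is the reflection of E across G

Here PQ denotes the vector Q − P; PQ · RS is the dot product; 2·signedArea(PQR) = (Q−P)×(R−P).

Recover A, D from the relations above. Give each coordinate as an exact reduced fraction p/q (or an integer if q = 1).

A = (18, 0)
D = (-16/3, 5/3)

1. A_x = 18  [GB ∥ AF ∩ BF ∥ GA]
2. A_y = 0  [GB ∥ AF ∩ BF ∥ GA]
   → A = (18, 0)
3. D_x = -16/3  [D is the centroid of △EGB]
4. D_y = 5/3  [D is the centroid of △EGB]
   → D = (-16/3, 5/3)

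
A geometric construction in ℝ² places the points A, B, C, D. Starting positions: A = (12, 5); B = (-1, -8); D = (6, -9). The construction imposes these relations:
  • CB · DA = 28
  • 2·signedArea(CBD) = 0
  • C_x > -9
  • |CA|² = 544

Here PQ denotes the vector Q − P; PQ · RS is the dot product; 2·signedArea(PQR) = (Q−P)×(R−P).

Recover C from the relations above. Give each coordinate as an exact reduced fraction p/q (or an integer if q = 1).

C = (-8, -7)

1. C_x = -8  [2·signedArea(CBD) = 0 ∩ CB · DA = 28]
2. C_y = -7  [2·signedArea(CBD) = 0 ∩ CB · DA = 28]
   → C = (-8, -7)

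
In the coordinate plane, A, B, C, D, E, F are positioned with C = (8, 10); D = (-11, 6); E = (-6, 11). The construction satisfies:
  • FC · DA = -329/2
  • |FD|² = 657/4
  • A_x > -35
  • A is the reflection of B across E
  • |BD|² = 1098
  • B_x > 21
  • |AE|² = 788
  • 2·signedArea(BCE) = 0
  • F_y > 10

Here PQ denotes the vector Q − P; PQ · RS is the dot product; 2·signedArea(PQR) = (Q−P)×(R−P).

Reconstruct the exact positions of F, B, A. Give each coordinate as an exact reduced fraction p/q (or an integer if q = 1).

1. B_x = 22  [line -1·x + -14·y + 148 = 0 ∩ |BD|² = 1098]
2. B_y = 9  [line -1·x + -14·y + 148 = 0 ∩ |BD|² = 1098]
   → B = (22, 9)
3. A_x = -34  [A is the reflection of B across E]
4. A_y = 13  [A is the reflection of B across E]
   → A = (-34, 13)
5. F_x = 1  [line 23·x + -7·y + 101/2 = 0 ∩ |FD|² = 657/4]
6. F_y = 21/2  [line 23·x + -7·y + 101/2 = 0 ∩ |FD|² = 657/4]
   → F = (1, 21/2)

A = (-34, 13)
B = (22, 9)
F = (1, 21/2)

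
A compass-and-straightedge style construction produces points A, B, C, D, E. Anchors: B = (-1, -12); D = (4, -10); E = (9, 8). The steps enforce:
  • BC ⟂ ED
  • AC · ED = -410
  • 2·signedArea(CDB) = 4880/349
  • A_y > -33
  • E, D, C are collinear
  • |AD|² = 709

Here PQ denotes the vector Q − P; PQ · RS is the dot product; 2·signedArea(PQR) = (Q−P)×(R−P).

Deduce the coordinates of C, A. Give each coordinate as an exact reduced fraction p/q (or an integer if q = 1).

A = (-11, -32)
C = (1091/349, -4588/349)

1. C_x = 1091/349  [E, D, C are collinear ∩ BC ⟂ ED]
2. C_y = -4588/349  [E, D, C are collinear ∩ BC ⟂ ED]
   → C = (1091/349, -4588/349)
3. A_x = -11  [line 5·x + 18·y + 631 = 0 ∩ |AD|² = 709]
4. A_y = -32  [line 5·x + 18·y + 631 = 0 ∩ |AD|² = 709]
   → A = (-11, -32)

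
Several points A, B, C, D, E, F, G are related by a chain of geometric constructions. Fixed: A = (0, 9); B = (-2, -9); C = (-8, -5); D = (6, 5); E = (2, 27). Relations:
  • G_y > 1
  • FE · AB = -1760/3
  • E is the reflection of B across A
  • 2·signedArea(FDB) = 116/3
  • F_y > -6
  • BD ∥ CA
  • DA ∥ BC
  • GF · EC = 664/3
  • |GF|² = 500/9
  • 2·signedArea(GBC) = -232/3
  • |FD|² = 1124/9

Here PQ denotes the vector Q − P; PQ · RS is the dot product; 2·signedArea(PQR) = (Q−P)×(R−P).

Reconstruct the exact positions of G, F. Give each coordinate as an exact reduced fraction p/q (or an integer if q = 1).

1. F_x = 8/3  [FE · AB = -1760/3 ∩ 2·signedArea(FDB) = 116/3]
2. F_y = -17/3  [FE · AB = -1760/3 ∩ 2·signedArea(FDB) = 116/3]
   → F = (8/3, -17/3)
3. G_x = 4/3  [GF · EC = 664/3 ∩ 2·signedArea(GBC) = -232/3]
4. G_y = 5/3  [GF · EC = 664/3 ∩ 2·signedArea(GBC) = -232/3]
   → G = (4/3, 5/3)

F = (8/3, -17/3)
G = (4/3, 5/3)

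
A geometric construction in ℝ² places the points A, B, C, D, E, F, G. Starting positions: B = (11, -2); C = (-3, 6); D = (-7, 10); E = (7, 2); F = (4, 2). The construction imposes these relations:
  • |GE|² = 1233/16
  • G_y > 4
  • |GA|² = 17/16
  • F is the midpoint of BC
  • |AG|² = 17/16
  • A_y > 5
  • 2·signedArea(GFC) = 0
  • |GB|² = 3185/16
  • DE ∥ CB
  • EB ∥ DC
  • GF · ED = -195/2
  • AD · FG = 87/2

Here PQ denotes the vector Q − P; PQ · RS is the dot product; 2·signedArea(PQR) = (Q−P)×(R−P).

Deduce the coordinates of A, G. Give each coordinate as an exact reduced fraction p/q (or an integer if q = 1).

A = (-1, 6)
G = (-5/4, 5)

1. G_x = -5/4  [2·signedArea(GFC) = 0 ∩ GF · ED = -195/2]
2. G_y = 5  [2·signedArea(GFC) = 0 ∩ GF · ED = -195/2]
   → G = (-5/4, 5)
3. A_x = -1  [line 21/4·x + -3·y + 93/4 = 0 ∩ |AG|² = 17/16]
4. A_y = 6  [line 21/4·x + -3·y + 93/4 = 0 ∩ |AG|² = 17/16]
   → A = (-1, 6)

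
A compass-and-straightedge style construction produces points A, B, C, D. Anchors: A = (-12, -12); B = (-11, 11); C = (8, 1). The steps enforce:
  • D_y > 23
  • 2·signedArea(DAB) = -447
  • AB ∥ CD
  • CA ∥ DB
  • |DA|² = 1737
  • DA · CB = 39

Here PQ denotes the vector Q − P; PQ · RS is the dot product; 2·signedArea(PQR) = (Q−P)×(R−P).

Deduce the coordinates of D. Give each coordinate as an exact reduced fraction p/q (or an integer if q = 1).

D = (9, 24)

1. D_x = 9  [CA ∥ DB ∩ AB ∥ CD]
2. D_y = 24  [CA ∥ DB ∩ AB ∥ CD]
   → D = (9, 24)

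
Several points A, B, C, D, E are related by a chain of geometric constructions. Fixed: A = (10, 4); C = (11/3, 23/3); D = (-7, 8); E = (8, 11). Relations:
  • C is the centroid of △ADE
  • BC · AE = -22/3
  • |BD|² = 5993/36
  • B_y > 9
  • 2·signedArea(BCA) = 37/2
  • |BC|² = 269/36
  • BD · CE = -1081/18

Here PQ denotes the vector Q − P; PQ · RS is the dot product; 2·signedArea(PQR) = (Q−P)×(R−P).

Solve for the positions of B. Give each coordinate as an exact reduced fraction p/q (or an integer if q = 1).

1. B_x = 35/6  [2·signedArea(BCA) = 37/2 ∩ BD · CE = -1081/18]
2. B_y = 28/3  [2·signedArea(BCA) = 37/2 ∩ BD · CE = -1081/18]
   → B = (35/6, 28/3)

B = (35/6, 28/3)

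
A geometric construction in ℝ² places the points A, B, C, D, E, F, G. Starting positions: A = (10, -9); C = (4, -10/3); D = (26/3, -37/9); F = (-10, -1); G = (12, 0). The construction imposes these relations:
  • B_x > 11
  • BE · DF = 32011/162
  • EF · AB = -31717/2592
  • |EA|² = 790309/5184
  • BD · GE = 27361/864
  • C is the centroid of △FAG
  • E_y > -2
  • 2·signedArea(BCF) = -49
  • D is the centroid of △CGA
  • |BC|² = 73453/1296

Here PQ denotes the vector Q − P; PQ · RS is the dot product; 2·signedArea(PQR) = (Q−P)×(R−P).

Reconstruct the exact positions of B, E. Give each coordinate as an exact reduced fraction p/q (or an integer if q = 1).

B = (67/6, -37/36)
E = (7/12, -73/72)

1. B_x = 67/6  [line -7/3·x + -14·y + 35/3 = 0 ∩ |BC|² = 73453/1296]
2. B_y = -37/36  [line -7/3·x + -14·y + 35/3 = 0 ∩ |BC|² = 73453/1296]
   → B = (67/6, -37/36)
3. E_x = 7/12  [BD · GE = 27361/864 ∩ EF · AB = -31717/2592]
4. E_y = -73/72  [BD · GE = 27361/864 ∩ EF · AB = -31717/2592]
   → E = (7/12, -73/72)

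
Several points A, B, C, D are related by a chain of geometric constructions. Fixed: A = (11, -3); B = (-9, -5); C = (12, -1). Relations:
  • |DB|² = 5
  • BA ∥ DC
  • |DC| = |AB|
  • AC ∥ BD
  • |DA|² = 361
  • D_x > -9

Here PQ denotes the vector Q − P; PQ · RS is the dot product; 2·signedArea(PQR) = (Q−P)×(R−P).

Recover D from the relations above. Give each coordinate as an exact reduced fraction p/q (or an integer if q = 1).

1. D_x = -8  [BA ∥ DC ∩ AC ∥ BD]
2. D_y = -3  [BA ∥ DC ∩ AC ∥ BD]
   → D = (-8, -3)

D = (-8, -3)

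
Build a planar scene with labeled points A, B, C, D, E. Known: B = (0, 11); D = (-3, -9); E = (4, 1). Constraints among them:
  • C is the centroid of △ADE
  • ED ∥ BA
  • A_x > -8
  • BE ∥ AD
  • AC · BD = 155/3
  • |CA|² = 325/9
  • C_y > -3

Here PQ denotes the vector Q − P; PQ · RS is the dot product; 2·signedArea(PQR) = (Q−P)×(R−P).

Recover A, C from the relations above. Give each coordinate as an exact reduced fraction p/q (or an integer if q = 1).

1. A_x = -7  [BE ∥ AD ∩ ED ∥ BA]
2. A_y = 1  [BE ∥ AD ∩ ED ∥ BA]
   → A = (-7, 1)
3. C_x = -2  [C is the centroid of △ADE]
4. C_y = -7/3  [C is the centroid of △ADE]
   → C = (-2, -7/3)

A = (-7, 1)
C = (-2, -7/3)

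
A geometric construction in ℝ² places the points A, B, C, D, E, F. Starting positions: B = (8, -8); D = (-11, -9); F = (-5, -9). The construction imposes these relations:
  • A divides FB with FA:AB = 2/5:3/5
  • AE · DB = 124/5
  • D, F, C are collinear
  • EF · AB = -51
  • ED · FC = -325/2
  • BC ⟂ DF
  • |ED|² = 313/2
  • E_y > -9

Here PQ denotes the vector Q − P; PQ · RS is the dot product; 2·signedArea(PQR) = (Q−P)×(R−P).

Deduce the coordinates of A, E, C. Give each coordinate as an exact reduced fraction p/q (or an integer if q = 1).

A = (1/5, -43/5)
C = (8, -9)
E = (3/2, -17/2)

1. A_x = 1/5  [A divides FB with FA:AB = 2/5:3/5]
2. A_y = -43/5  [A divides FB with FA:AB = 2/5:3/5]
   → A = (1/5, -43/5)
3. E_x = 3/2  [EF · AB = -51 ∩ AE · DB = 124/5]
4. E_y = -17/2  [EF · AB = -51 ∩ AE · DB = 124/5]
   → E = (3/2, -17/2)
5. C_x = 8  [D, F, C are collinear ∩ BC ⟂ DF]
6. C_y = -9  [D, F, C are collinear ∩ BC ⟂ DF]
   → C = (8, -9)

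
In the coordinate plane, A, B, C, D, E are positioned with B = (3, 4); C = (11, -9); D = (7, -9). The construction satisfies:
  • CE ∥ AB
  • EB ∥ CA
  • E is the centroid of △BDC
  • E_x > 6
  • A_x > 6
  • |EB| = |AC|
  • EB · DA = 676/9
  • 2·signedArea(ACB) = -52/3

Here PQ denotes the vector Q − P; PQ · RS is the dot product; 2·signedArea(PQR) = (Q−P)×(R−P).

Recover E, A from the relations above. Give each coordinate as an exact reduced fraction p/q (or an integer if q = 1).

A = (7, -1/3)
E = (7, -14/3)

1. E_x = 7  [E is the centroid of △BDC]
2. E_y = -14/3  [E is the centroid of △BDC]
   → E = (7, -14/3)
3. A_x = 7  [CE ∥ AB ∩ EB ∥ CA]
4. A_y = -1/3  [CE ∥ AB ∩ EB ∥ CA]
   → A = (7, -1/3)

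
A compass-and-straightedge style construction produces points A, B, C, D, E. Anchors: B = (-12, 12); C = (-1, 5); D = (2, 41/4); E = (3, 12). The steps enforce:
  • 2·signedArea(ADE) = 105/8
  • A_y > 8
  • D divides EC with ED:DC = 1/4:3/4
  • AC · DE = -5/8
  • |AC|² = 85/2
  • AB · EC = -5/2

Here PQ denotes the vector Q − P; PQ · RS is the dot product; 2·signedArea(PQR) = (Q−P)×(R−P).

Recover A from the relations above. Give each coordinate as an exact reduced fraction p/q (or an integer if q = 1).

1. A_x = -13/2  [2·signedArea(ADE) = 105/8 ∩ AC · DE = -5/8]
2. A_y = 17/2  [2·signedArea(ADE) = 105/8 ∩ AC · DE = -5/8]
   → A = (-13/2, 17/2)

A = (-13/2, 17/2)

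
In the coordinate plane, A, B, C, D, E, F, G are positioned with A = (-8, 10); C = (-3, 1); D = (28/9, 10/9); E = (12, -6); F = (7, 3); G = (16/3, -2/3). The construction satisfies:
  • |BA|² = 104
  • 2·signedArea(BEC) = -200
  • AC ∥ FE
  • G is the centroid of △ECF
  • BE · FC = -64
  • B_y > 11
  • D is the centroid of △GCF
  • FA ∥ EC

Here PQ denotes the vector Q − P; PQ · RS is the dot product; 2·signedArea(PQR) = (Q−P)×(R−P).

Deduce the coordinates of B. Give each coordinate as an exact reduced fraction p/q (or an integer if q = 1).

1. B_x = 2  [2·signedArea(BEC) = -200 ∩ BE · FC = -64]
2. B_y = 12  [2·signedArea(BEC) = -200 ∩ BE · FC = -64]
   → B = (2, 12)

B = (2, 12)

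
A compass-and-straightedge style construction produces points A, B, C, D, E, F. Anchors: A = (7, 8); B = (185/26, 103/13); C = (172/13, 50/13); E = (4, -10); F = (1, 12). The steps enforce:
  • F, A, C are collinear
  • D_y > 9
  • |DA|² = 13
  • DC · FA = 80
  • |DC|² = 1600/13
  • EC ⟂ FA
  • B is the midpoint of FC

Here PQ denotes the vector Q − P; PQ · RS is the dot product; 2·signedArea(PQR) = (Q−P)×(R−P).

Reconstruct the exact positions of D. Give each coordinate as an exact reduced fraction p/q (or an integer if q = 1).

1. D_x = 4  [line -6·x + 4·y + -16 = 0 ∩ |DC|² = 1600/13]
2. D_y = 10  [line -6·x + 4·y + -16 = 0 ∩ |DC|² = 1600/13]
   → D = (4, 10)

D = (4, 10)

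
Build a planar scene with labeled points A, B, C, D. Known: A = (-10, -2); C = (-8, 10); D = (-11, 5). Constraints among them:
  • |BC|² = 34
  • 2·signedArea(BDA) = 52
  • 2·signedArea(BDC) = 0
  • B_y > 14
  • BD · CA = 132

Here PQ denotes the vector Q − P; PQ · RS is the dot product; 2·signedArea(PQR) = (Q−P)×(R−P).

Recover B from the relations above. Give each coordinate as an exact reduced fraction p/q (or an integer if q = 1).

1. B_x = -5  [2·signedArea(BDC) = 0 ∩ BD · CA = 132]
2. B_y = 15  [2·signedArea(BDC) = 0 ∩ BD · CA = 132]
   → B = (-5, 15)

B = (-5, 15)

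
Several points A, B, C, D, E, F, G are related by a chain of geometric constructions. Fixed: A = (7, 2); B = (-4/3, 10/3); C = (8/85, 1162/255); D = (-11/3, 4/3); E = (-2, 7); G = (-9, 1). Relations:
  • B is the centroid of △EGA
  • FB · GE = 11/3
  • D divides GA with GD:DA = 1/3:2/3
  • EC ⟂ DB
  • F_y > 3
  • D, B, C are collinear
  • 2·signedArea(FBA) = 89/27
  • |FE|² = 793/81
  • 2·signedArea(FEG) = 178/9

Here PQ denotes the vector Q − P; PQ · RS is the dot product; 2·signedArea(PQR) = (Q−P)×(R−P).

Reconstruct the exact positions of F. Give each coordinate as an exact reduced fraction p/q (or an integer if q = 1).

F = (-7/3, 35/9)

1. F_x = -7/3  [2·signedArea(FEG) = 178/9 ∩ FB · GE = 11/3]
2. F_y = 35/9  [2·signedArea(FEG) = 178/9 ∩ FB · GE = 11/3]
   → F = (-7/3, 35/9)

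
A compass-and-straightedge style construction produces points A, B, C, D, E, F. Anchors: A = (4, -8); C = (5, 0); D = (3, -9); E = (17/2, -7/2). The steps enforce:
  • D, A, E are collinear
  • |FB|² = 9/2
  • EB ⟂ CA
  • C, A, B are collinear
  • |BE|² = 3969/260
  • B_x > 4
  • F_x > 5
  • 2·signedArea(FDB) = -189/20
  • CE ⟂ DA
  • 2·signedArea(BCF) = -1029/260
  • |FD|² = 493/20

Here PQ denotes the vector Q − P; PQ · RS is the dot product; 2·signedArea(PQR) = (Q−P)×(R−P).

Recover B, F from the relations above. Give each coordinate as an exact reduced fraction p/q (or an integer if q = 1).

B = (601/130, -196/65)
F = (371/65, -629/130)

1. B_x = 601/130  [C, A, B are collinear ∩ EB ⟂ CA]
2. B_y = -196/65  [C, A, B are collinear ∩ EB ⟂ CA]
   → B = (601/130, -196/65)
3. F_x = 371/65  [2·signedArea(FDB) = -189/20 ∩ 2·signedArea(BCF) = -1029/260]
4. F_y = -629/130  [2·signedArea(FDB) = -189/20 ∩ 2·signedArea(BCF) = -1029/260]
   → F = (371/65, -629/130)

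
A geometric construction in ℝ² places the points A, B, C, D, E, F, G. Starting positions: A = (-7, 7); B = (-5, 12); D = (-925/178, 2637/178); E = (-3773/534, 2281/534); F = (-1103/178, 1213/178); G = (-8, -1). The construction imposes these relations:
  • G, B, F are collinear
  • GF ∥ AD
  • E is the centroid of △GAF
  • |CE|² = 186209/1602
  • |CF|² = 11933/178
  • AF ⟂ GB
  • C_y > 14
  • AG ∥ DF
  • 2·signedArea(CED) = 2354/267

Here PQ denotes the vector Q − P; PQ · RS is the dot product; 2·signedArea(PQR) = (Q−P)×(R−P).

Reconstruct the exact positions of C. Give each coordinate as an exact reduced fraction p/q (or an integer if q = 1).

C = (-6, 15)

1. C_x = -6  [line -2815/267·x + 499/267·y + -8125/89 = 0 ∩ |CF|² = 11933/178]
2. C_y = 15  [line -2815/267·x + 499/267·y + -8125/89 = 0 ∩ |CF|² = 11933/178]
   → C = (-6, 15)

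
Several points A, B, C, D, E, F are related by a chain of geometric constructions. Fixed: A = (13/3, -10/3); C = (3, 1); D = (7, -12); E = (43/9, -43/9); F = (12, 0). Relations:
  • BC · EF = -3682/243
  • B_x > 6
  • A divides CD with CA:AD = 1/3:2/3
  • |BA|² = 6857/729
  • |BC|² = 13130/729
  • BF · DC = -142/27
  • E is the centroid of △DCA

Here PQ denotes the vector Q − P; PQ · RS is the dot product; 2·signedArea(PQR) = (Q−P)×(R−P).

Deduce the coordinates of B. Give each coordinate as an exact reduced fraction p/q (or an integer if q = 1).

B = (178/27, -34/27)

1. B_x = 178/27  [BF · DC = -142/27 ∩ BC · EF = -3682/243]
2. B_y = -34/27  [BF · DC = -142/27 ∩ BC · EF = -3682/243]
   → B = (178/27, -34/27)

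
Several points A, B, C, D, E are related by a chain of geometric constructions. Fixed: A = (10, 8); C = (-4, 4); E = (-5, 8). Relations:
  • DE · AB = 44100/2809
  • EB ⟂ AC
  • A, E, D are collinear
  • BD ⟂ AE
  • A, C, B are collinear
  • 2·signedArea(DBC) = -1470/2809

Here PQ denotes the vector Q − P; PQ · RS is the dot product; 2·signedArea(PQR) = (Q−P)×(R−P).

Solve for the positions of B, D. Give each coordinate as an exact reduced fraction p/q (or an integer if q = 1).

1. B_x = -205/53  [A, C, B are collinear ∩ EB ⟂ AC]
2. B_y = 214/53  [A, C, B are collinear ∩ EB ⟂ AC]
   → B = (-205/53, 214/53)
3. D_x = -205/53  [A, E, D are collinear ∩ BD ⟂ AE]
4. D_y = 8  [A, E, D are collinear ∩ BD ⟂ AE]
   → D = (-205/53, 8)

B = (-205/53, 214/53)
D = (-205/53, 8)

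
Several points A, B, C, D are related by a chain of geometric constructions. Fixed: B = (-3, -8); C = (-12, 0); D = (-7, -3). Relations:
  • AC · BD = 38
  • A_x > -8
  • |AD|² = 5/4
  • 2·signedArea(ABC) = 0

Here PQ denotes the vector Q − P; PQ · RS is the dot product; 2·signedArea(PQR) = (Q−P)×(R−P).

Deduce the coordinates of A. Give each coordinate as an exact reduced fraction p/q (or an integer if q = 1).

A = (-15/2, -4)

1. A_x = -15/2  [2·signedArea(ABC) = 0 ∩ AC · BD = 38]
2. A_y = -4  [2·signedArea(ABC) = 0 ∩ AC · BD = 38]
   → A = (-15/2, -4)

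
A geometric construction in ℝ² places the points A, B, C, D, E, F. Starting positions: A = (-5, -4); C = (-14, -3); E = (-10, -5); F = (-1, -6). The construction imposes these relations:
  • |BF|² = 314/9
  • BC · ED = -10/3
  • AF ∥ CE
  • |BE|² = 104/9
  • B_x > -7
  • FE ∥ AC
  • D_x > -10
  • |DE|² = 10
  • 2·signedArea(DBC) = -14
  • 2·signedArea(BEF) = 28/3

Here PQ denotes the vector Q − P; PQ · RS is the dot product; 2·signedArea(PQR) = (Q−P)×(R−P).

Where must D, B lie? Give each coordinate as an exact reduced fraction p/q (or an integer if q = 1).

1. B_x = -20/3  [line 1·x + 9·y + 137/3 = 0 ∩ |BE|² = 104/9]
2. B_y = -13/3  [line 1·x + 9·y + 137/3 = 0 ∩ |BE|² = 104/9]
   → B = (-20/3, -13/3)
3. D_x = -9  [2·signedArea(DBC) = -14 ∩ BC · ED = -10/3]
4. D_y = -2  [2·signedArea(DBC) = -14 ∩ BC · ED = -10/3]
   → D = (-9, -2)

B = (-20/3, -13/3)
D = (-9, -2)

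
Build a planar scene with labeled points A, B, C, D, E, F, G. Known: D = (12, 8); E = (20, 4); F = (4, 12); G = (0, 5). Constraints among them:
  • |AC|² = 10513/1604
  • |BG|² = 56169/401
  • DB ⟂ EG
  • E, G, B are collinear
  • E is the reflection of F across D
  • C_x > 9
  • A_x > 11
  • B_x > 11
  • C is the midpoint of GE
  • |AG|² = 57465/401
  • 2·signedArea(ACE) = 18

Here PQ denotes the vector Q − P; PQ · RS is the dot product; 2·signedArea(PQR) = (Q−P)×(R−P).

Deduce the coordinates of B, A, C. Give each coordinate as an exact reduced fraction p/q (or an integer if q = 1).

1. B_x = 4740/401  [E, G, B are collinear ∩ DB ⟂ EG]
2. B_y = 1768/401  [E, G, B are collinear ∩ DB ⟂ EG]
   → B = (4740/401, 1768/401)
3. C_x = 10  [C is the midpoint of GE]
4. C_y = 9/2  [C is the midpoint of GE]
   → C = (10, 9/2)
5. A_x = 4776/401  [line 1/2·x + 10·y + -68 = 0 ∩ |AC|² = 10513/1604]
6. A_y = 2488/401  [line 1/2·x + 10·y + -68 = 0 ∩ |AC|² = 10513/1604]
   → A = (4776/401, 2488/401)

A = (4776/401, 2488/401)
B = (4740/401, 1768/401)
C = (10, 9/2)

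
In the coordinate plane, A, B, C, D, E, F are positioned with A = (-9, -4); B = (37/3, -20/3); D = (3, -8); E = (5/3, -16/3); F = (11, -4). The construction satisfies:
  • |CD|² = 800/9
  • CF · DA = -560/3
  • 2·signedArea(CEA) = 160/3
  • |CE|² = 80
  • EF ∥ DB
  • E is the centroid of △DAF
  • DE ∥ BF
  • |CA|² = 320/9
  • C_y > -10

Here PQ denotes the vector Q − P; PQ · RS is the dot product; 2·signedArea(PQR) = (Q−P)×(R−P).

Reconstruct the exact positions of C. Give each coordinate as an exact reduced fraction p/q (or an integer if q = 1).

1. C_x = -19/3  [2·signedArea(CEA) = 160/3 ∩ CF · DA = -560/3]
2. C_y = -28/3  [2·signedArea(CEA) = 160/3 ∩ CF · DA = -560/3]
   → C = (-19/3, -28/3)

C = (-19/3, -28/3)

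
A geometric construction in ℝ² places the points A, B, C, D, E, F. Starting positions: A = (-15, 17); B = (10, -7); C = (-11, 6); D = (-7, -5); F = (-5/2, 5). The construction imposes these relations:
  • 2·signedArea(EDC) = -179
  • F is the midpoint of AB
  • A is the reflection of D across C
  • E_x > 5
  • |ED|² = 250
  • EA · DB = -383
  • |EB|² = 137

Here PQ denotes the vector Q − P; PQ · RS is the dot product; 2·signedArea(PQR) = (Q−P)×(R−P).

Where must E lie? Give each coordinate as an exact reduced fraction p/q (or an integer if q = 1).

E = (6, 4)

1. E_x = 6  [2·signedArea(EDC) = -179 ∩ EA · DB = -383]
2. E_y = 4  [2·signedArea(EDC) = -179 ∩ EA · DB = -383]
   → E = (6, 4)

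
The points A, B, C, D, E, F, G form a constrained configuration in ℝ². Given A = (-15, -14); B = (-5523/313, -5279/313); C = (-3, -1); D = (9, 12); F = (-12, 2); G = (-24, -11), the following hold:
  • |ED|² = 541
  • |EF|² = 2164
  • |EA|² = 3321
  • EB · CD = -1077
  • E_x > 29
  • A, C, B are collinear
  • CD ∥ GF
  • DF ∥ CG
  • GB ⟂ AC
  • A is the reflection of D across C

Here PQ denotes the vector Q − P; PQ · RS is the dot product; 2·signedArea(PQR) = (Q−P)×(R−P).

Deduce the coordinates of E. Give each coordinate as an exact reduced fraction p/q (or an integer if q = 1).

E = (30, 22)

1. E_x = 30  [line -12·x + -13·y + 646 = 0 ∩ |ED|² = 541]
2. E_y = 22  [line -12·x + -13·y + 646 = 0 ∩ |ED|² = 541]
   → E = (30, 22)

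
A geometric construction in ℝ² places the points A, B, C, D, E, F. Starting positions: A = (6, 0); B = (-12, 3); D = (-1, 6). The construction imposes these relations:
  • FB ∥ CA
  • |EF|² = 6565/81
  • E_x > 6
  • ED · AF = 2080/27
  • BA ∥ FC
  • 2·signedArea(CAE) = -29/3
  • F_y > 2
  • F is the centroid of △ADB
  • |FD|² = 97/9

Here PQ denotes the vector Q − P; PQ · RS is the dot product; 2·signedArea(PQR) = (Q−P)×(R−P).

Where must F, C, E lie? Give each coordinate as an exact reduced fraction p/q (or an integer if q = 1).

C = (47/3, 0)
E = (58/9, 1)
F = (-7/3, 3)

1. F_x = -7/3  [F is the centroid of △ADB]
2. F_y = 3  [F is the centroid of △ADB]
   → F = (-7/3, 3)
3. C_x = 47/3  [FB ∥ CA ∩ BA ∥ FC]
4. C_y = 0  [FB ∥ CA ∩ BA ∥ FC]
   → C = (47/3, 0)
5. E_x = 58/9  [ED · AF = 2080/27 ∩ 2·signedArea(CAE) = -29/3]
6. E_y = 1  [ED · AF = 2080/27 ∩ 2·signedArea(CAE) = -29/3]
   → E = (58/9, 1)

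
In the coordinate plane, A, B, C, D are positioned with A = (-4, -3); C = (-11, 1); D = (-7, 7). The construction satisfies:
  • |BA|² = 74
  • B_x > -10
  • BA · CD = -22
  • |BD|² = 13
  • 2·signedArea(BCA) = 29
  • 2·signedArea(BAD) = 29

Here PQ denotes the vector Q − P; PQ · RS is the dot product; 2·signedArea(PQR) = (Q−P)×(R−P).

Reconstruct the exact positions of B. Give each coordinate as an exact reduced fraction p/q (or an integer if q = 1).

1. B_x = -9  [2·signedArea(BCA) = 29 ∩ 2·signedArea(BAD) = 29]
2. B_y = 4  [2·signedArea(BCA) = 29 ∩ 2·signedArea(BAD) = 29]
   → B = (-9, 4)

B = (-9, 4)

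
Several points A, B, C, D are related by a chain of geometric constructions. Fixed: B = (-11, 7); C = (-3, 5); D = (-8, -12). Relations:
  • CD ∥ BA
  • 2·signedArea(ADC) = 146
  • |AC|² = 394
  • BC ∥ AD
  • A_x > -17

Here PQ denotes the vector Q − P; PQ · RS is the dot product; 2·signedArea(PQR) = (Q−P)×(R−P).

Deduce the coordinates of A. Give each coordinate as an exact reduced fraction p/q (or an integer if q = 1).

A = (-16, -10)

1. A_x = -16  [BC ∥ AD ∩ CD ∥ BA]
2. A_y = -10  [BC ∥ AD ∩ CD ∥ BA]
   → A = (-16, -10)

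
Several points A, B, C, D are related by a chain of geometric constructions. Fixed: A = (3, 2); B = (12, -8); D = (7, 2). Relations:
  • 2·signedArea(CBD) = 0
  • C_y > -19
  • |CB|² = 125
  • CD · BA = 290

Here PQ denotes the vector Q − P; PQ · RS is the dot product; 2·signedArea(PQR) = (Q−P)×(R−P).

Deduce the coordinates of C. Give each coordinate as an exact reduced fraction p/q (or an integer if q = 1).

1. C_x = 17  [2·signedArea(CBD) = 0 ∩ CD · BA = 290]
2. C_y = -18  [2·signedArea(CBD) = 0 ∩ CD · BA = 290]
   → C = (17, -18)

C = (17, -18)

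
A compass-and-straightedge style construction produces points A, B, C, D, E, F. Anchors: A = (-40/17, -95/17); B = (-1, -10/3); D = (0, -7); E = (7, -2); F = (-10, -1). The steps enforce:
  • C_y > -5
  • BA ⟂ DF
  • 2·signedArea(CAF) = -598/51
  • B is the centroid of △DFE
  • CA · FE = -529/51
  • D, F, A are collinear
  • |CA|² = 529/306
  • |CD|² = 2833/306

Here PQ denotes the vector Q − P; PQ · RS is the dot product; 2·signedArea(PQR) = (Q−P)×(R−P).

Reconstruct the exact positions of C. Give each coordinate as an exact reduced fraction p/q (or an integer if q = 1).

C = (-57/34, -455/102)

1. C_x = -57/34  [CA · FE = -529/51 ∩ 2·signedArea(CAF) = -598/51]
2. C_y = -455/102  [CA · FE = -529/51 ∩ 2·signedArea(CAF) = -598/51]
   → C = (-57/34, -455/102)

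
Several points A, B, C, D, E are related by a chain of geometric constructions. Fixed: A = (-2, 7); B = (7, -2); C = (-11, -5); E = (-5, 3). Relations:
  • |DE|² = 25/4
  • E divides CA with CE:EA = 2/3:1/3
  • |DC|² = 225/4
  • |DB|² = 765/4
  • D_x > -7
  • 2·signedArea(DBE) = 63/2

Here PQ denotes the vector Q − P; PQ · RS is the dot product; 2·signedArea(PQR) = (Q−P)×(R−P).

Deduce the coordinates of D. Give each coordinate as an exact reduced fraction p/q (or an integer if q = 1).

D = (-13/2, 1)

1. D_x = -13/2  [line -5·x + -12·y + -41/2 = 0 ∩ |DC|² = 225/4]
2. D_y = 1  [line -5·x + -12·y + -41/2 = 0 ∩ |DC|² = 225/4]
   → D = (-13/2, 1)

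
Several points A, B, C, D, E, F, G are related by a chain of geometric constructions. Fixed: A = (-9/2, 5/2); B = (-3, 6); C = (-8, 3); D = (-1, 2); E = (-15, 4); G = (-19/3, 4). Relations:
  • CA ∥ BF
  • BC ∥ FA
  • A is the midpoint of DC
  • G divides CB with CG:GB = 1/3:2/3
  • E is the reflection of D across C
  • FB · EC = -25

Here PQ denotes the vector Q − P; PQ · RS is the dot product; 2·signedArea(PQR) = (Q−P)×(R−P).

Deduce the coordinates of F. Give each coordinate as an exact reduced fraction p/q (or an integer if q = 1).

F = (1/2, 11/2)

1. F_x = 1/2  [BC ∥ FA ∩ CA ∥ BF]
2. F_y = 11/2  [BC ∥ FA ∩ CA ∥ BF]
   → F = (1/2, 11/2)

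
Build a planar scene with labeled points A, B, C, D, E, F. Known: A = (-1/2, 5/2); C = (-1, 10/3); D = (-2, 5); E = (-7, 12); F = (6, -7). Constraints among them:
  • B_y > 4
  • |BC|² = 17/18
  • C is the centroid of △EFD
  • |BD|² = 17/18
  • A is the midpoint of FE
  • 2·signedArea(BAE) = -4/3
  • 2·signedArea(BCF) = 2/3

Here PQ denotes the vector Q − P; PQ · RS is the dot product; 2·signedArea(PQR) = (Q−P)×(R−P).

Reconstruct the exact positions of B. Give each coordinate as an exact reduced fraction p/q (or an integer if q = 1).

1. B_x = -3/2  [2·signedArea(BAE) = -4/3 ∩ 2·signedArea(BCF) = 2/3]
2. B_y = 25/6  [2·signedArea(BAE) = -4/3 ∩ 2·signedArea(BCF) = 2/3]
   → B = (-3/2, 25/6)

B = (-3/2, 25/6)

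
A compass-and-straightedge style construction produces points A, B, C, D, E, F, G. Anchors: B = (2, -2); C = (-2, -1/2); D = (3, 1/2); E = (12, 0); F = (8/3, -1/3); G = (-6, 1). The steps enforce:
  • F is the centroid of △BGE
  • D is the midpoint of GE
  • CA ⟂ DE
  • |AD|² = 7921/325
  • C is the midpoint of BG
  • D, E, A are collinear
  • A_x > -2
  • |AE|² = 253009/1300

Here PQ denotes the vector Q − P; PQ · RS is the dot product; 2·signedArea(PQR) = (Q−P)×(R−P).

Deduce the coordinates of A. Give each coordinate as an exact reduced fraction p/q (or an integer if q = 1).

1. A_x = -627/325  [D, E, A are collinear ∩ CA ⟂ DE]
2. A_y = 503/650  [D, E, A are collinear ∩ CA ⟂ DE]
   → A = (-627/325, 503/650)

A = (-627/325, 503/650)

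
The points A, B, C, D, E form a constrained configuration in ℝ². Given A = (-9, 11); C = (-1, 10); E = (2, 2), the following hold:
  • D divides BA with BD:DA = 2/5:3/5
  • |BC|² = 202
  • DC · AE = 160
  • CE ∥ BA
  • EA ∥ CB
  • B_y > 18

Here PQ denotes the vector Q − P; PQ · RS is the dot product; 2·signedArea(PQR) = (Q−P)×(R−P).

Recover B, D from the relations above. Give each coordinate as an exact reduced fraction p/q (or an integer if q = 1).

B = (-12, 19)
D = (-54/5, 79/5)

1. B_x = -12  [CE ∥ BA ∩ EA ∥ CB]
2. B_y = 19  [CE ∥ BA ∩ EA ∥ CB]
   → B = (-12, 19)
3. D_x = -54/5  [D divides BA with BD:DA = 2/5:3/5]
4. D_y = 79/5  [D divides BA with BD:DA = 2/5:3/5]
   → D = (-54/5, 79/5)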